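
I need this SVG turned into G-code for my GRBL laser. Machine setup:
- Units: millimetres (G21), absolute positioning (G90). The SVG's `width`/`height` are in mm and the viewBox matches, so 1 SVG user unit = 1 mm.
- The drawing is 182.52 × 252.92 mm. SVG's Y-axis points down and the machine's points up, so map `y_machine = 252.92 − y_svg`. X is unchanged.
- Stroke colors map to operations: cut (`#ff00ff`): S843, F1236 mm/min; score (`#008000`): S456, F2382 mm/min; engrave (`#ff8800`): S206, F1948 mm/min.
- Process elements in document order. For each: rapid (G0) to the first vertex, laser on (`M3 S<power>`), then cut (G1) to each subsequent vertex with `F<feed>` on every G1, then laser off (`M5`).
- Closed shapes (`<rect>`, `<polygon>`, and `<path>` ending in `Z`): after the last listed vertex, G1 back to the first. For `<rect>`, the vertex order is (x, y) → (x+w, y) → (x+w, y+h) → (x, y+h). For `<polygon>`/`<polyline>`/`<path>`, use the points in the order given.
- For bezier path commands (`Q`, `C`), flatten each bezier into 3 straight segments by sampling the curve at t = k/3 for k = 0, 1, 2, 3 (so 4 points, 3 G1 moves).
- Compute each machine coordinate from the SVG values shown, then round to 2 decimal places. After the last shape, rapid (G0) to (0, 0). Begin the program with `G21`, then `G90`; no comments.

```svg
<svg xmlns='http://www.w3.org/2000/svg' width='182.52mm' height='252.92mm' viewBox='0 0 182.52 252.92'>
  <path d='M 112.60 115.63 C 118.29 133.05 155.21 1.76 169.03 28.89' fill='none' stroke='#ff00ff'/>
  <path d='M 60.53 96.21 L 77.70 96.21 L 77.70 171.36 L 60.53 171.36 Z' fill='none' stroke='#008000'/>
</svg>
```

viewBox `0 0 182.52 252.92` with mm width/height → 1 unit = 1 mm. Flip: y_m = 252.92 − y_svg.

**Shape 1** — `<path>` cubic bezier, stroke `#ff00ff` → cut (S843, F1236). Control points (SVG): P0=(112.60,115.63), P1=(118.29,133.05), P2=(155.21,1.76), P3=(169.03,28.89); sampled at t=k/3. Machine vertices: (112.60,137.29) → (126.69,158.06) → (149.52,209.73) → (169.03,224.03). Open path.

**Shape 2** — `<path>` rectangle, stroke `#008000` → score (S456, F2382). Machine vertices: (60.53,156.71) → (77.70,156.71) → (77.70,81.56) → (60.53,81.56) → (60.53,156.71). Closed: final G1 returns to the first vertex.

G21
G90
G0 X112.60 Y137.29
M3 S843
G1 X126.69 Y158.06 F1236
G1 X149.52 Y209.73 F1236
G1 X169.03 Y224.03 F1236
M5
G0 X60.53 Y156.71
M3 S456
G1 X77.70 Y156.71 F2382
G1 X77.70 Y81.56 F2382
G1 X60.53 Y81.56 F2382
G1 X60.53 Y156.71 F2382
M5
G0 X0.00 Y0.00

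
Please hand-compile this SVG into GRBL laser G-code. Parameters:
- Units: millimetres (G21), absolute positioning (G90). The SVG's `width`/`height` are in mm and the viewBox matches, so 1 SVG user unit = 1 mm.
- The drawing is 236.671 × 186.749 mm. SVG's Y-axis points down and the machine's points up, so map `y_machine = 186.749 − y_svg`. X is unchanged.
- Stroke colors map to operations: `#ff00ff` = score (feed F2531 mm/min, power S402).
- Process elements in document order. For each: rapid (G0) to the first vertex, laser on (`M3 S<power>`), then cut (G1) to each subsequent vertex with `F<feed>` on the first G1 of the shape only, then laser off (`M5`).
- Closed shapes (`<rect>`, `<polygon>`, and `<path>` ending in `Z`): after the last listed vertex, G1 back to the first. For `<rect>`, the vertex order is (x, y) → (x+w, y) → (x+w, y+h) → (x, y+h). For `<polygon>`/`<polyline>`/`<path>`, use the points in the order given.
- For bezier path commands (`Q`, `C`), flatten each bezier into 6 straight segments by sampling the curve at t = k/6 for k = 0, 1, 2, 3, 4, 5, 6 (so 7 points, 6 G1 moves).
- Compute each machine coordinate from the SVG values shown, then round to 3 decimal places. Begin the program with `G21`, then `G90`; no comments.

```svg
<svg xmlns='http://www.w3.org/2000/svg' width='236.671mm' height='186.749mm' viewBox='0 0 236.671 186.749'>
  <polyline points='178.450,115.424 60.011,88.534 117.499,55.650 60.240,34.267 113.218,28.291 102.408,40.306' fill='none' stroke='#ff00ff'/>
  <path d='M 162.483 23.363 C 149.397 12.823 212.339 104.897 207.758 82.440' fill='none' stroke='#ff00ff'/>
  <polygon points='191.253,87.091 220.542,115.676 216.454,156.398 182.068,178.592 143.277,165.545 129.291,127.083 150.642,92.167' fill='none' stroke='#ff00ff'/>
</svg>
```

viewBox `0 0 236.671 186.749` with mm width/height → 1 unit = 1 mm. Flip: y_m = 186.749 − y_svg.

**Shape 1** — `<polyline>` open polyline, stroke `#ff00ff` → score (S402, F2531). Machine vertices: (178.450,71.325) → (60.011,98.215) → (117.499,131.099) → (60.240,152.482) → (113.218,158.458) → (102.408,146.443). Open path.

**Shape 2** — `<path>` cubic bezier, stroke `#ff00ff` → score (S402, F2531). Control points (SVG): P0=(162.483,23.363), P1=(149.397,12.823), P2=(212.339,104.897), P3=(207.758,82.440); sampled at t=k/6. Machine vertices: (162.483,163.386) → (161.611,161.110) → (169.423,147.764) → (181.931,129.379) → (195.148,111.987) → (205.086,101.619) → (207.758,104.309). Open path.

**Shape 3** — `<polygon>` regular polygon, stroke `#ff00ff` → score (S402, F2531). Machine vertices: (191.253,99.658) → (220.542,71.073) → (216.454,30.351) → (182.068,8.157) → (143.277,21.204) → (129.291,59.666) → (150.642,94.582) → (191.253,99.658). Closed: final G1 returns to the first vertex.

G21
G90
G0 X178.450 Y71.325
M3 S402
G1 X60.011 Y98.215 F2531
G1 X117.499 Y131.099
G1 X60.240 Y152.482
G1 X113.218 Y158.458
G1 X102.408 Y146.443
M5
G0 X162.483 Y163.386
M3 S402
G1 X161.611 Y161.110 F2531
G1 X169.423 Y147.764
G1 X181.931 Y129.379
G1 X195.148 Y111.987
G1 X205.086 Y101.619
G1 X207.758 Y104.309
M5
G0 X191.253 Y99.658
M3 S402
G1 X220.542 Y71.073 F2531
G1 X216.454 Y30.351
G1 X182.068 Y8.157
G1 X143.277 Y21.204
G1 X129.291 Y59.666
G1 X150.642 Y94.582
G1 X191.253 Y99.658
M5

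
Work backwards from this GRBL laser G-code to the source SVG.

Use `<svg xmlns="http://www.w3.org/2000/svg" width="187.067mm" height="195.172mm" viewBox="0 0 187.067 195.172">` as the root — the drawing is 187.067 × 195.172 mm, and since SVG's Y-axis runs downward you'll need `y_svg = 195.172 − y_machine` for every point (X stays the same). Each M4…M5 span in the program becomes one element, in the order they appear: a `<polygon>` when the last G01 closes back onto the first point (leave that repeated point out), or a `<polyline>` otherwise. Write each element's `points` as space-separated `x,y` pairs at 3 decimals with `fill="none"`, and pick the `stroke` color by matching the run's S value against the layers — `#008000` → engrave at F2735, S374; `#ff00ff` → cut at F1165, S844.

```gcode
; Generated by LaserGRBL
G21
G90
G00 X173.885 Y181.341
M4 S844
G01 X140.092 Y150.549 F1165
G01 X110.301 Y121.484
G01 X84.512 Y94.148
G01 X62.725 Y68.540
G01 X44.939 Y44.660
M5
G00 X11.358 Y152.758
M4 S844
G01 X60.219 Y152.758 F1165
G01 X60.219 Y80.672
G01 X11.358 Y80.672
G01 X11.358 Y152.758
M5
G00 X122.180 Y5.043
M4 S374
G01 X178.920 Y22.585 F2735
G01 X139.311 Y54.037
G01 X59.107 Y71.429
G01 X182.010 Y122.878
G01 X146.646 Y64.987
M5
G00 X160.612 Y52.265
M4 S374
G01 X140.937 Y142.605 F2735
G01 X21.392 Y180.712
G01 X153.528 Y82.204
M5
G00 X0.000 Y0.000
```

<svg xmlns="http://www.w3.org/2000/svg" width="187.067mm" height="195.172mm" viewBox="0 0 187.067 195.172">
  <polyline points="173.885,13.831 140.092,44.623 110.301,73.688 84.512,101.024 62.725,126.632 44.939,150.512" fill="none" stroke="#ff00ff"/>
  <polygon points="11.358,42.414 60.219,42.414 60.219,114.500 11.358,114.500" fill="none" stroke="#ff00ff"/>
  <polyline points="122.180,190.129 178.920,172.587 139.311,141.135 59.107,123.743 182.010,72.294 146.646,130.185" fill="none" stroke="#008000"/>
  <polyline points="160.612,142.907 140.937,52.567 21.392,14.460 153.528,112.968" fill="none" stroke="#008000"/>
</svg>

Each laser-on run becomes one SVG element. Flip Y back into SVG space with y_svg = 195.172 − y_machine.

Run 1: the run's S844 means `#ff00ff` (cut). The run is open, so emit a `<polyline>` with points (Y-flipped): 173.885,13.831 140.092,44.623 110.301,73.688 84.512,101.024 62.725,126.632 44.939,150.512.

Run 2: the run's S844 means `#ff00ff` (cut). The run returns to its start, so emit a `<polygon>` with points (Y-flipped): 11.358,42.414 60.219,42.414 60.219,114.500 11.358,114.500.

Run 3: the run's S374 means `#008000` (engrave). The run is open, so emit a `<polyline>` with points (Y-flipped): 122.180,190.129 178.920,172.587 139.311,141.135 59.107,123.743 182.010,72.294 146.646,130.185.

Run 4: the run's S374 means `#008000` (engrave). The run is open, so emit a `<polyline>` with points (Y-flipped): 160.612,142.907 140.937,52.567 21.392,14.460 153.528,112.968.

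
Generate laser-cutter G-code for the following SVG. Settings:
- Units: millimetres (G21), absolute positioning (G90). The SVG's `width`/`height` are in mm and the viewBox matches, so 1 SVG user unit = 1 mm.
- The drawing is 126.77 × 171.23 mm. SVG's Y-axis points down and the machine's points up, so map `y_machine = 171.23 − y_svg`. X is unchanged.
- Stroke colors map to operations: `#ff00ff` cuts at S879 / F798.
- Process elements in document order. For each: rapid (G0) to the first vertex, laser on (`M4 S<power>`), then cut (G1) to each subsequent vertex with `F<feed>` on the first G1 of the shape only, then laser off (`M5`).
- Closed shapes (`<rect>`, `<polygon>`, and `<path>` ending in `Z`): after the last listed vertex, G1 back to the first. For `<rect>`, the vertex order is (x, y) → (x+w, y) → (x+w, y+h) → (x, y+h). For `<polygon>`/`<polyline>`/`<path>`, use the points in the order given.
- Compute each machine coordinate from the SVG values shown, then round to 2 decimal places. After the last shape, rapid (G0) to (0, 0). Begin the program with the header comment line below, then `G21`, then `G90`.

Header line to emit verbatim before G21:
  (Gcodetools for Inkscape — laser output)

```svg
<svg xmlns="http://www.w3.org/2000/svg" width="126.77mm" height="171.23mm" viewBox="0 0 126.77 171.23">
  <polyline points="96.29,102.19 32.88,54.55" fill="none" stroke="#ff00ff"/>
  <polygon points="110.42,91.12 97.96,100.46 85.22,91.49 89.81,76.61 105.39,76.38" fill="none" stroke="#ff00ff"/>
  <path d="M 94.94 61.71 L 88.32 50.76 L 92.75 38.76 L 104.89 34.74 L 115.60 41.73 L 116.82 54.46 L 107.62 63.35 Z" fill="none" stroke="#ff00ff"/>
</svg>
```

Since the viewBox matches the mm dimensions, user units are millimetres directly. The only transform is the Y-flip y_m = 171.23 − y_svg.

Shape 1 is a line segment drawn with `<polyline>`. Its stroke #ff00ff means cut at S879, F798. After flipping Y the toolpath is (96.29,69.04) → (32.88,116.68).

Shape 2 is a regular polygon drawn with `<polygon>`. Its stroke #ff00ff means cut at S879, F798. After flipping Y the toolpath is (110.42,80.11) → (97.96,70.77) → (85.22,79.74) → (89.81,94.62) → (105.39,94.85) → (110.42,80.11), returning to the start.

Shape 3 is a regular polygon drawn with `<path>`. Its stroke #ff00ff means cut at S879, F798. After flipping Y the toolpath is (94.94,109.52) → (88.32,120.47) → (92.75,132.47) → (104.89,136.49) → (115.60,129.50) → (116.82,116.77) → (107.62,107.88) → (94.94,109.52), returning to the start.

(Gcodetools for Inkscape — laser output)
G21
G90
G0 X96.29 Y69.04
M4 S879
G1 X32.88 Y116.68 F798
M5
G0 X110.42 Y80.11
M4 S879
G1 X97.96 Y70.77 F798
G1 X85.22 Y79.74
G1 X89.81 Y94.62
G1 X105.39 Y94.85
G1 X110.42 Y80.11
M5
G0 X94.94 Y109.52
M4 S879
G1 X88.32 Y120.47 F798
G1 X92.75 Y132.47
G1 X104.89 Y136.49
G1 X115.60 Y129.50
G1 X116.82 Y116.77
G1 X107.62 Y107.88
G1 X94.94 Y109.52
M5
G0 X0.00 Y0.00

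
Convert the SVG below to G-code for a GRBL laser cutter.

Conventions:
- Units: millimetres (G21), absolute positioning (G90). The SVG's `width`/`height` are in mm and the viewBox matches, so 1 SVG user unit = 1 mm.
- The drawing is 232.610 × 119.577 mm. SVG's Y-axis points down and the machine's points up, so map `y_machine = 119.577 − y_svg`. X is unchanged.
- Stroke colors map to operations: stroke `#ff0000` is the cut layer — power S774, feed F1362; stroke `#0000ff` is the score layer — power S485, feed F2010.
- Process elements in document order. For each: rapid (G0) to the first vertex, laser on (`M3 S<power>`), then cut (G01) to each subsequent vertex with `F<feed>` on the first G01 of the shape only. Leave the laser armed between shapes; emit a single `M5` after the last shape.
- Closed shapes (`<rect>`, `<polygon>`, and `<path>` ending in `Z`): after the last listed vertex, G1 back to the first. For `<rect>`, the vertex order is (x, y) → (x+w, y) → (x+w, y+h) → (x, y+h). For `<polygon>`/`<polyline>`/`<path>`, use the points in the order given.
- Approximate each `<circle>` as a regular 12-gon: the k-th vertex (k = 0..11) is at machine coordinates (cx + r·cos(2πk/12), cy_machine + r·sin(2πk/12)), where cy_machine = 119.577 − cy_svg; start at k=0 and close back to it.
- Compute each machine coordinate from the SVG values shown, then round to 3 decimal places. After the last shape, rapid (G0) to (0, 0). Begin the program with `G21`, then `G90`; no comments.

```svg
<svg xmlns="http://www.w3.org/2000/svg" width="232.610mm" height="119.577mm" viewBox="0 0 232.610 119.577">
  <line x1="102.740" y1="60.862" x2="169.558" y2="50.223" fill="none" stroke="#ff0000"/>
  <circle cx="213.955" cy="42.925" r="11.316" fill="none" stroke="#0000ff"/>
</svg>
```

viewBox `0 0 232.610 119.577` with mm width/height → 1 unit = 1 mm. Flip: y_m = 119.577 − y_svg.

**Shape 1** — `<line>` line segment, stroke `#ff0000` → cut (S774, F1362). Machine vertices: (102.740,58.715) → (169.558,69.354). Open path.

**Shape 2** — `<circle>` circle, stroke `#0000ff` → score (S485, F2010). Machine vertices: (225.271,76.652) → (223.755,82.310) → (219.613,86.452) → (213.955,87.968) → (208.297,86.452) → (204.155,82.310) → (202.639,76.652) → (204.155,70.994) → (208.297,66.852) → (213.955,65.336) → (219.613,66.852) → (223.755,70.994) → (225.271,76.652). Closed: final G1 returns to the first vertex.

G21
G90
G0 X102.740 Y58.715
M3 S774
G01 X169.558 Y69.354 F1362
G0 X225.271 Y76.652
M3 S485
G01 X223.755 Y82.310 F2010
G01 X219.613 Y86.452
G01 X213.955 Y87.968
G01 X208.297 Y86.452
G01 X204.155 Y82.310
G01 X202.639 Y76.652
G01 X204.155 Y70.994
G01 X208.297 Y66.852
G01 X213.955 Y65.336
G01 X219.613 Y66.852
G01 X223.755 Y70.994
G01 X225.271 Y76.652
M5
G0 X0.000 Y0.000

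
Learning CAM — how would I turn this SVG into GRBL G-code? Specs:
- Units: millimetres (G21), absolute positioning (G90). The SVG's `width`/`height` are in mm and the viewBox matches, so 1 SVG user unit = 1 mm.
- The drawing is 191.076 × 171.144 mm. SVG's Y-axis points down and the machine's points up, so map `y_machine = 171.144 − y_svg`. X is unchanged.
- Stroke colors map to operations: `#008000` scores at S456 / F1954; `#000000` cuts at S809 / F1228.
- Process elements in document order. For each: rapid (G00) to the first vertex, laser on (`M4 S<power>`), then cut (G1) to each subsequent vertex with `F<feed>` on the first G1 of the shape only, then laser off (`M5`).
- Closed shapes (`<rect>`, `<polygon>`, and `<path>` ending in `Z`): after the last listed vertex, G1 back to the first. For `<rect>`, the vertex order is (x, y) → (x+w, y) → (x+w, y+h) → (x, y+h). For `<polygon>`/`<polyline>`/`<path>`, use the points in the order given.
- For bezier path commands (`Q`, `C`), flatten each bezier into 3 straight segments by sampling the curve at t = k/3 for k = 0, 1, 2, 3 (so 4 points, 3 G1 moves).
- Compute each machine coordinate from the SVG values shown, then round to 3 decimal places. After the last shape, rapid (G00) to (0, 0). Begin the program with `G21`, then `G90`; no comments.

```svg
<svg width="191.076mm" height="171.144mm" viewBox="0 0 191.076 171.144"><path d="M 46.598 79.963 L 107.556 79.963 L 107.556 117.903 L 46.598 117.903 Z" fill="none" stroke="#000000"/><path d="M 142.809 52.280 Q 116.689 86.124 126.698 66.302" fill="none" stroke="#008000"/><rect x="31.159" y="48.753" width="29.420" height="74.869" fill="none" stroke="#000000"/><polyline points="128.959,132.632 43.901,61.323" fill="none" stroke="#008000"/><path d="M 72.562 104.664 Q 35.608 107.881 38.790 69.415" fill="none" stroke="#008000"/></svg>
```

1 u = 1 mm; y_m = 171.144 − y.

[1] `<path>` rectangle, #000000→cut S809 F1228: (46.598,91.181) → (107.556,91.181) → (107.556,53.241) → (46.598,53.241) → (46.598,91.181) (closed)

[2] `<path>` quadratic bezier, #008000→score S456 F1954: (142.809,118.864) → (129.410,102.264) → (124.040,97.590) → (126.698,104.842)

[3] `<rect>` rectangle, #000000→cut S809 F1228: (31.159,122.391) → (60.579,122.391) → (60.579,47.522) → (31.159,47.522) → (31.159,122.391) (closed)

[4] `<polyline>` line segment, #008000→score S456 F1954: (128.959,38.512) → (43.901,109.821)

[5] `<path>` quadratic bezier, #008000→score S456 F1954: (72.562,66.480) → (52.386,68.967) → (41.128,80.716) → (38.790,101.729)

G21
G90
G00 X46.598 Y91.181
M4 S809
G1 X107.556 Y91.181 F1228
G1 X107.556 Y53.241
G1 X46.598 Y53.241
G1 X46.598 Y91.181
M5
G00 X142.809 Y118.864
M4 S456
G1 X129.410 Y102.264 F1954
G1 X124.040 Y97.590
G1 X126.698 Y104.842
M5
G00 X31.159 Y122.391
M4 S809
G1 X60.579 Y122.391 F1228
G1 X60.579 Y47.522
G1 X31.159 Y47.522
G1 X31.159 Y122.391
M5
G00 X128.959 Y38.512
M4 S456
G1 X43.901 Y109.821 F1954
M5
G00 X72.562 Y66.480
M4 S456
G1 X52.386 Y68.967 F1954
G1 X41.128 Y80.716
G1 X38.790 Y101.729
M5
G00 X0.000 Y0.000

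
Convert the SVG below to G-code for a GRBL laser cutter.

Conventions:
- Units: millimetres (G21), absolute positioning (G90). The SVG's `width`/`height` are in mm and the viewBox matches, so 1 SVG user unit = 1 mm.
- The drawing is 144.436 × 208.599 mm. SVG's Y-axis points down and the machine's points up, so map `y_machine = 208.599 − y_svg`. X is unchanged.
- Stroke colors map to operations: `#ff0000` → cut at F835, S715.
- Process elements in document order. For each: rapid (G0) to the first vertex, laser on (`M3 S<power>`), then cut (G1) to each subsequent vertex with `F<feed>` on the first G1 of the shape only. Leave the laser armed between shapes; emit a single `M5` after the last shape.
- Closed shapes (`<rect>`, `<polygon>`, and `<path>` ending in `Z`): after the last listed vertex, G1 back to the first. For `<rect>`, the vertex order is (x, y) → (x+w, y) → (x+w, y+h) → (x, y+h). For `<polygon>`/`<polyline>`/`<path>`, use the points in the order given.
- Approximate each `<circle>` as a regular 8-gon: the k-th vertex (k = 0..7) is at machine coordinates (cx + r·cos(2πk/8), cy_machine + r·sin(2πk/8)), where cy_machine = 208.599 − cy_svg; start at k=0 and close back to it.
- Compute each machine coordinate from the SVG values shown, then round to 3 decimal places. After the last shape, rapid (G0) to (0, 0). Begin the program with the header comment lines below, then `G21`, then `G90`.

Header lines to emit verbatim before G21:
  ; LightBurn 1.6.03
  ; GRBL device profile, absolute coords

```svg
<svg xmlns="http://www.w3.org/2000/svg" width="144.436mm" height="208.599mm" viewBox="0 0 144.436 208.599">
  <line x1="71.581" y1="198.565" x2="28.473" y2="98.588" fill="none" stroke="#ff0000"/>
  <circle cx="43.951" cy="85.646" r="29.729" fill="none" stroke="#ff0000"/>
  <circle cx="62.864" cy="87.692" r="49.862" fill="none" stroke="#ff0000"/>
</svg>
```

; LightBurn 1.6.03
; GRBL device profile, absolute coords
G21
G90
G0 X71.581 Y10.034
M3 S715
G1 X28.473 Y110.011 F835
G0 X73.680 Y122.953
M3 S715
G1 X64.973 Y143.975 F835
G1 X43.951 Y152.682
G1 X22.929 Y143.975
G1 X14.222 Y122.953
G1 X22.929 Y101.931
G1 X43.951 Y93.224
G1 X64.973 Y101.931
G1 X73.680 Y122.953
G0 X112.726 Y120.907
M3 S715
G1 X98.122 Y156.165 F835
G1 X62.864 Y170.769
G1 X27.606 Y156.165
G1 X13.002 Y120.907
G1 X27.606 Y85.649
G1 X62.864 Y71.045
G1 X98.122 Y85.649
G1 X112.726 Y120.907
M5
G0 X0.000 Y0.000

viewBox `0 0 144.436 208.599` with mm width/height → 1 unit = 1 mm. Flip: y_m = 208.599 − y_svg.

**Shape 1** — `<line>` line segment, stroke `#ff0000` → cut (S715, F835). Machine vertices: (71.581,10.034) → (28.473,110.011). Open path.

**Shape 2** — `<circle>` circle, stroke `#ff0000` → cut (S715, F835). Machine vertices: (73.680,122.953) → (64.973,143.975) → (43.951,152.682) → (22.929,143.975) → (14.222,122.953) → (22.929,101.931) → (43.951,93.224) → (64.973,101.931) → (73.680,122.953). Closed: final G1 returns to the first vertex.

**Shape 3** — `<circle>` circle, stroke `#ff0000` → cut (S715, F835). Machine vertices: (112.726,120.907) → (98.122,156.165) → (62.864,170.769) → (27.606,156.165) → (13.002,120.907) → (27.606,85.649) → (62.864,71.045) → (98.122,85.649) → (112.726,120.907). Closed: final G1 returns to the first vertex.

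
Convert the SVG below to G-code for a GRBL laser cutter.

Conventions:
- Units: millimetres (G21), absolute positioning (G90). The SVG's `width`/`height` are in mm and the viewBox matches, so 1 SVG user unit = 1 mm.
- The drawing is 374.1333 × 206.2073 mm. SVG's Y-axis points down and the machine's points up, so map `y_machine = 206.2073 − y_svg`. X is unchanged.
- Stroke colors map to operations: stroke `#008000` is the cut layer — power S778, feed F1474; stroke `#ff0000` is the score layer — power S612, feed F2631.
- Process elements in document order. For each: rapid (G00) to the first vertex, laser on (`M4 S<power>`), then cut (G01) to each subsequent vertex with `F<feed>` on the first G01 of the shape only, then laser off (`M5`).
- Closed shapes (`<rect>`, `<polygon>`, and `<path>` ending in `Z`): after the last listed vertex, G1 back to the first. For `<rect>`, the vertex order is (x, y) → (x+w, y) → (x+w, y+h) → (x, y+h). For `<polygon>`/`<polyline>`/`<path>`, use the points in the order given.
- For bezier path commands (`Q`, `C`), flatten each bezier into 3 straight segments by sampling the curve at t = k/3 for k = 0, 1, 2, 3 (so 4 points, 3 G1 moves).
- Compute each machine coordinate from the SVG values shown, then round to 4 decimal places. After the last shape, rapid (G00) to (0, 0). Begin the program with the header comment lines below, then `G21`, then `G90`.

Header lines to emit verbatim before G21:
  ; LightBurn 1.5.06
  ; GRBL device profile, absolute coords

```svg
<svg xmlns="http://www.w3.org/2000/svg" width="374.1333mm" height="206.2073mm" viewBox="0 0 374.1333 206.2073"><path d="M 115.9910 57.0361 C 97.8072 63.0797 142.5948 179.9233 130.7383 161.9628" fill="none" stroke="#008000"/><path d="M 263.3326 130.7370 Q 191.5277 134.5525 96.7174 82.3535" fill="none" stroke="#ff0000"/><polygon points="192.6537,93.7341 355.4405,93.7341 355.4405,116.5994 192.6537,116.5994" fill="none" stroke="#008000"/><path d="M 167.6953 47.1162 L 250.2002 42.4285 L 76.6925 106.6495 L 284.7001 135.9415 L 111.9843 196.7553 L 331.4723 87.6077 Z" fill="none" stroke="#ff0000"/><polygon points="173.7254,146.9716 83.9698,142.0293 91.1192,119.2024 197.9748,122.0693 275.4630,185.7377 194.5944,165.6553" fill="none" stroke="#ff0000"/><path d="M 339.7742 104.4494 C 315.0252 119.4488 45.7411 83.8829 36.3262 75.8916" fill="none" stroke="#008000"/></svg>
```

; LightBurn 1.5.06
; GRBL device profile, absolute coords
G21
G90
G00 X115.9910 Y149.1712
M4 S778
G01 X114.3675 Y115.2907 F1474
G01 X128.1436 Y62.1223
G01 X130.7383 Y44.2445
M5
G00 X263.3326 Y75.4703
M4 S612
G01 X212.9065 Y79.1505 F2631
G01 X157.3681 Y95.2783
G01 X96.7174 Y123.8538
M5
G00 X192.6537 Y112.4732
M4 S778
G01 X355.4405 Y112.4732 F1474
G01 X355.4405 Y89.6079
G01 X192.6537 Y89.6079
G01 X192.6537 Y112.4732
M5
G00 X167.6953 Y159.0911
M4 S612
G01 X250.2002 Y163.7788 F2631
G01 X76.6925 Y99.5578
G01 X284.7001 Y70.2658
G01 X111.9843 Y9.4520
G01 X331.4723 Y118.5996
G01 X167.6953 Y159.0911
M5
G00 X173.7254 Y59.2357
M4 S612
G01 X83.9698 Y64.1780 F2631
G01 X91.1192 Y87.0049
G01 X197.9748 Y84.1380
G01 X275.4630 Y20.4696
G01 X194.5944 Y40.5520
G01 X173.7254 Y59.2357
M5
G00 X339.7742 Y101.7579
M4 S778
G01 X252.1951 Y100.7195 F1474
G01 X113.6825 Y116.0269
G01 X36.3262 Y130.3157
M5
G00 X0.0000 Y0.0000

viewBox `0 0 374.1333 206.2073` with mm width/height → 1 unit = 1 mm. Flip: y_m = 206.2073 − y_svg.

**Shape 1** — `<path>` cubic bezier, stroke `#008000` → cut (S778, F1474). Control points (SVG): P0=(115.9910,57.0361), P1=(97.8072,63.0797), P2=(142.5948,179.9233), P3=(130.7383,161.9628); sampled at t=k/3. Machine vertices: (115.9910,149.1712) → (114.3675,115.2907) → (128.1436,62.1223) → (130.7383,44.2445). Open path.

**Shape 2** — `<path>` quadratic bezier, stroke `#ff0000` → score (S612, F2631). Control points (SVG): P0=(263.3326,130.7370), P1=(191.5277,134.5525), P2=(96.7174,82.3535); sampled at t=k/3. Machine vertices: (263.3326,75.4703) → (212.9065,79.1505) → (157.3681,95.2783) → (96.7174,123.8538). Open path.

**Shape 3** — `<polygon>` rectangle, stroke `#008000` → cut (S778, F1474). Machine vertices: (192.6537,112.4732) → (355.4405,112.4732) → (355.4405,89.6079) → (192.6537,89.6079) → (192.6537,112.4732). Closed: final G1 returns to the first vertex.

**Shape 4** — `<path>` closed polygon, stroke `#ff0000` → score (S612, F2631). Machine vertices: (167.6953,159.0911) → (250.2002,163.7788) → (76.6925,99.5578) → (284.7001,70.2658) → (111.9843,9.4520) → (331.4723,118.5996) → (167.6953,159.0911). Closed: final G1 returns to the first vertex.

**Shape 5** — `<polygon>` closed polygon, stroke `#ff0000` → score (S612, F2631). Machine vertices: (173.7254,59.2357) → (83.9698,64.1780) → (91.1192,87.0049) → (197.9748,84.1380) → (275.4630,20.4696) → (194.5944,40.5520) → (173.7254,59.2357). Closed: final G1 returns to the first vertex.

**Shape 6** — `<path>` cubic bezier, stroke `#008000` → cut (S778, F1474). Control points (SVG): P0=(339.7742,104.4494), P1=(315.0252,119.4488), P2=(45.7411,83.8829), P3=(36.3262,75.8916); sampled at t=k/3. Machine vertices: (339.7742,101.7579) → (252.1951,100.7195) → (113.6825,116.0269) → (36.3262,130.3157). Open path.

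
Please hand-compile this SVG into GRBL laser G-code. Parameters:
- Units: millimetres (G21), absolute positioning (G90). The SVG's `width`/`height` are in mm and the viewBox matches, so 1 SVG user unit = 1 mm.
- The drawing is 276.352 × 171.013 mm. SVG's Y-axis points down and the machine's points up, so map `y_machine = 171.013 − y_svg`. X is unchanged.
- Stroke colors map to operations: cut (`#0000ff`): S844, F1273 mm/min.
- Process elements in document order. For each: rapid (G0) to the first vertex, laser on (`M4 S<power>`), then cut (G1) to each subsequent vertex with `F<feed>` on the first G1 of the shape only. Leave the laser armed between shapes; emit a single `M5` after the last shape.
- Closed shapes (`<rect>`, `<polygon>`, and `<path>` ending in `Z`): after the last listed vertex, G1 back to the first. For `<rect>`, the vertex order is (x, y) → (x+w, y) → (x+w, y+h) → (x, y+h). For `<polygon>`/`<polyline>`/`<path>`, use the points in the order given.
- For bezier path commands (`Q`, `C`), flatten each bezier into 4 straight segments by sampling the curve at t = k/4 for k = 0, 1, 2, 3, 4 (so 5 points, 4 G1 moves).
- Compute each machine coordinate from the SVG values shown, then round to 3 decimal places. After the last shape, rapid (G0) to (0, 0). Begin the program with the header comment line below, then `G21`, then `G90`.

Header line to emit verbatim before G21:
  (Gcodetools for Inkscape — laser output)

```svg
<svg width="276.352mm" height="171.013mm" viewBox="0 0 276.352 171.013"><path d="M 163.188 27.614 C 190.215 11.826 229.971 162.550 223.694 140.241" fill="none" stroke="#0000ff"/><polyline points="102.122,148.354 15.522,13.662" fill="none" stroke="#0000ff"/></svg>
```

(Gcodetools for Inkscape — laser output)
G21
G90
G0 X163.188 Y143.399
M4 S844
G1 X184.927 Y129.324 F1273
G1 X205.930 Y84.640
G1 X220.689 Y41.179
G1 X223.694 Y30.772
G0 X102.122 Y22.659
M4 S844
G1 X15.522 Y157.351 F1273
M5
G0 X0.000 Y0.000

1 u = 1 mm; y_m = 171.013 − y.

[1] `<path>` cubic bezier, #0000ff→cut S844 F1273: (163.188,143.399) → (184.927,129.324) → (205.930,84.640) → (220.689,41.179) → (223.694,30.772)

[2] `<polyline>` line segment, #0000ff→cut S844 F1273: (102.122,22.659) → (15.522,157.351)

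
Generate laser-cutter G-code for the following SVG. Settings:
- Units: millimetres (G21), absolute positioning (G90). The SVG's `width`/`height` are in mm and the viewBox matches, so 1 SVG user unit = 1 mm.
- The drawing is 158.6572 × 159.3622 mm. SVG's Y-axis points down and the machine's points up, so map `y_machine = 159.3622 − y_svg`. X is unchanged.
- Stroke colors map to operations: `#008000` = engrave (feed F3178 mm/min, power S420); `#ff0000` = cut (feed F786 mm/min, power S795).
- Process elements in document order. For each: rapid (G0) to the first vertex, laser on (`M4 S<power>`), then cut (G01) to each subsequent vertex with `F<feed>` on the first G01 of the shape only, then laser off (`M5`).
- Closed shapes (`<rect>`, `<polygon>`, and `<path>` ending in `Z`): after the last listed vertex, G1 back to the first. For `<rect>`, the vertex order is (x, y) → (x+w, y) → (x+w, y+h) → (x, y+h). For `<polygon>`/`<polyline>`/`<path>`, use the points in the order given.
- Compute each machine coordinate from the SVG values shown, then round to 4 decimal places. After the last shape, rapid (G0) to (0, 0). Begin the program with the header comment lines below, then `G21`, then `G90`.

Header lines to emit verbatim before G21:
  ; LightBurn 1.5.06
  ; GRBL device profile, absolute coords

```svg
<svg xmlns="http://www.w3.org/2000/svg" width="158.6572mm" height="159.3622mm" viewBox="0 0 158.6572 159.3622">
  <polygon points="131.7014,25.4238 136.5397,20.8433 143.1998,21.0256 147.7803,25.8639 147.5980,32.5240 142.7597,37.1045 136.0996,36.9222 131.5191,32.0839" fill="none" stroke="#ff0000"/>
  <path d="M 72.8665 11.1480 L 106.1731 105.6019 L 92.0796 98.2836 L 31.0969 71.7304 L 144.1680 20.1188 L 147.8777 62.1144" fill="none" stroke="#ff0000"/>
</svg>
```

Since the viewBox matches the mm dimensions, user units are millimetres directly. The only transform is the Y-flip y_m = 159.3622 − y_svg.

Shape 1 is a regular polygon drawn with `<polygon>`. Its stroke #ff0000 means cut at S795, F786. After flipping Y the toolpath is (131.7014,133.9384) → (136.5397,138.5189) → (143.1998,138.3366) → (147.7803,133.4983) → (147.5980,126.8382) → (142.7597,122.2577) → (136.0996,122.4400) → (131.5191,127.2783) → (131.7014,133.9384), returning to the start.

Shape 2 is a open polyline drawn with `<path>`. Its stroke #ff0000 means cut at S795, F786. After flipping Y the toolpath is (72.8665,148.2142) → (106.1731,53.7603) → (92.0796,61.0786) → (31.0969,87.6318) → (144.1680,139.2434) → (147.8777,97.2478).

; LightBurn 1.5.06
; GRBL device profile, absolute coords
G21
G90
G0 X131.7014 Y133.9384
M4 S795
G01 X136.5397 Y138.5189 F786
G01 X143.1998 Y138.3366
G01 X147.7803 Y133.4983
G01 X147.5980 Y126.8382
G01 X142.7597 Y122.2577
G01 X136.0996 Y122.4400
G01 X131.5191 Y127.2783
G01 X131.7014 Y133.9384
M5
G0 X72.8665 Y148.2142
M4 S795
G01 X106.1731 Y53.7603 F786
G01 X92.0796 Y61.0786
G01 X31.0969 Y87.6318
G01 X144.1680 Y139.2434
G01 X147.8777 Y97.2478
M5
G0 X0.0000 Y0.0000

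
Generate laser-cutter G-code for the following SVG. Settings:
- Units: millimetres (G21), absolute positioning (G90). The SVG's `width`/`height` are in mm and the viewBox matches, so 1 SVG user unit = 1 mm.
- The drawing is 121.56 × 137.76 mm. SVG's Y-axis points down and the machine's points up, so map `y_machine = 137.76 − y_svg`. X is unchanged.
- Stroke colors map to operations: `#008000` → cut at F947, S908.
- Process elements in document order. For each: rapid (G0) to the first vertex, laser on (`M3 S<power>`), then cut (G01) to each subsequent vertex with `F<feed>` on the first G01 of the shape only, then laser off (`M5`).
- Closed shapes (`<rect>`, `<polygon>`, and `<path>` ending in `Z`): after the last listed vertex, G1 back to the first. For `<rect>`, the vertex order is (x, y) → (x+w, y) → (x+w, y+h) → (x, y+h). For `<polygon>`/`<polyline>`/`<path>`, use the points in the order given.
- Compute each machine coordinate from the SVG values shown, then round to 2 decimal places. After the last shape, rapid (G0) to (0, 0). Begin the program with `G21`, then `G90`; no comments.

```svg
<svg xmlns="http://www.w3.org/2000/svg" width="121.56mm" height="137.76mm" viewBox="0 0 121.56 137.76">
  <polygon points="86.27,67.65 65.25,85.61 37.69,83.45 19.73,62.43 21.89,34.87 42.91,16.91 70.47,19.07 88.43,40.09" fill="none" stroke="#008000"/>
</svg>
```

G21
G90
G0 X86.27 Y70.11
M3 S908
G01 X65.25 Y52.15 F947
G01 X37.69 Y54.31
G01 X19.73 Y75.33
G01 X21.89 Y102.89
G01 X42.91 Y120.85
G01 X70.47 Y118.69
G01 X88.43 Y97.67
G01 X86.27 Y70.11
M5
G0 X0.00 Y0.00

Since the viewBox matches the mm dimensions, user units are millimetres directly. The only transform is the Y-flip y_m = 137.76 − y_svg.

Shape 1 is a regular polygon drawn with `<polygon>`. Its stroke #008000 means cut at S908, F947. After flipping Y the toolpath is (86.27,70.11) → (65.25,52.15) → (37.69,54.31) → (19.73,75.33) → (21.89,102.89) → (42.91,120.85) → (70.47,118.69) → (88.43,97.67) → (86.27,70.11), returning to the start.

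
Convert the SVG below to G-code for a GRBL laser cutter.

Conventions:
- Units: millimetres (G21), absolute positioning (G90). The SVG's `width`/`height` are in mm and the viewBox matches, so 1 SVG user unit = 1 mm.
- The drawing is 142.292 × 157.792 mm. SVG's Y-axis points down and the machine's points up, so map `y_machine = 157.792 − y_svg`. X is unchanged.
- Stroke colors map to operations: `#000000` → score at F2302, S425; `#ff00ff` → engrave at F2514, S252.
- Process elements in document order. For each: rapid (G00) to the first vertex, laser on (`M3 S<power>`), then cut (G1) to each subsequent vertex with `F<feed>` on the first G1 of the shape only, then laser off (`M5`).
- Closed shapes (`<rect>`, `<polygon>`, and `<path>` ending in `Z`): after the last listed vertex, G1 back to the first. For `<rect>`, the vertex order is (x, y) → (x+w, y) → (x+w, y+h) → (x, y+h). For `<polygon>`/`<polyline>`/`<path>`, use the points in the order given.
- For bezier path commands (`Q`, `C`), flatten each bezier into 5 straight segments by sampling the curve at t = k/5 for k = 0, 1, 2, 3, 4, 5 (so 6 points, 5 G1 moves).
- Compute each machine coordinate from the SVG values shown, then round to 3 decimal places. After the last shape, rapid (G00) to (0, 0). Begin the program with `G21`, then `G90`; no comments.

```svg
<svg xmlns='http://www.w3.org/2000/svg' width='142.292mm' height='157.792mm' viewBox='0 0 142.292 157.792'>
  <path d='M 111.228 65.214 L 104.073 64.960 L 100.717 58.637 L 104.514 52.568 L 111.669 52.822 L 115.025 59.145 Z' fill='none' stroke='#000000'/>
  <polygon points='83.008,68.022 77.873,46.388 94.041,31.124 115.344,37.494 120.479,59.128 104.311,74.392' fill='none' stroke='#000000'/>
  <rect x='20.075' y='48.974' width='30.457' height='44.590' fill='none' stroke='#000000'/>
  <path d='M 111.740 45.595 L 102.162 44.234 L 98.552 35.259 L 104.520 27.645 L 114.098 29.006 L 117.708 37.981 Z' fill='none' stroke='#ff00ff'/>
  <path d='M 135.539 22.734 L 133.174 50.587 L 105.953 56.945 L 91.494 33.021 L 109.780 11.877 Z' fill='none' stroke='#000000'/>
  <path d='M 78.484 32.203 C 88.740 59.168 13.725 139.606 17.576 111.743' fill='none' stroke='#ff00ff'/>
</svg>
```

viewBox `0 0 142.292 157.792` with mm width/height → 1 unit = 1 mm. Flip: y_m = 157.792 − y_svg.

**Shape 1** — `<path>` regular polygon, stroke `#000000` → score (S425, F2302). Machine vertices: (111.228,92.578) → (104.073,92.832) → (100.717,99.155) → (104.514,105.224) → (111.669,104.970) → (115.025,98.647) → (111.228,92.578). Closed: final G1 returns to the first vertex.

**Shape 2** — `<polygon>` regular polygon, stroke `#000000` → score (S425, F2302). Machine vertices: (83.008,89.770) → (77.873,111.404) → (94.041,126.668) → (115.344,120.298) → (120.479,98.664) → (104.311,83.400) → (83.008,89.770). Closed: final G1 returns to the first vertex.

**Shape 3** — `<rect>` rectangle, stroke `#000000` → score (S425, F2302). Machine vertices: (20.075,108.818) → (50.532,108.818) → (50.532,64.228) → (20.075,64.228) → (20.075,108.818). Closed: final G1 returns to the first vertex.

**Shape 4** — `<path>` regular polygon, stroke `#ff00ff` → engrave (S252, F2514). Machine vertices: (111.740,112.197) → (102.162,113.558) → (98.552,122.533) → (104.520,130.147) → (114.098,128.786) → (117.708,119.811) → (111.740,112.197). Closed: final G1 returns to the first vertex.

**Shape 5** — `<path>` regular polygon, stroke `#000000` → score (S425, F2302). Machine vertices: (135.539,135.058) → (133.174,107.205) → (105.953,100.847) → (91.494,124.771) → (109.780,145.915) → (135.539,135.058). Closed: final G1 returns to the first vertex.

**Shape 6** — `<path>` cubic bezier, stroke `#ff00ff` → engrave (S252, F2514). Control points (SVG): P0=(78.484,32.203), P1=(88.740,59.168), P2=(13.725,139.606), P3=(17.576,111.743); sampled at t=k/5. Machine vertices: (78.484,125.589) → (75.718,104.287) → (60.366,77.917) → (40.306,54.244) → (23.416,41.033) → (17.576,46.049). Open path.

G21
G90
G00 X111.228 Y92.578
M3 S425
G1 X104.073 Y92.832 F2302
G1 X100.717 Y99.155
G1 X104.514 Y105.224
G1 X111.669 Y104.970
G1 X115.025 Y98.647
G1 X111.228 Y92.578
M5
G00 X83.008 Y89.770
M3 S425
G1 X77.873 Y111.404 F2302
G1 X94.041 Y126.668
G1 X115.344 Y120.298
G1 X120.479 Y98.664
G1 X104.311 Y83.400
G1 X83.008 Y89.770
M5
G00 X20.075 Y108.818
M3 S425
G1 X50.532 Y108.818 F2302
G1 X50.532 Y64.228
G1 X20.075 Y64.228
G1 X20.075 Y108.818
M5
G00 X111.740 Y112.197
M3 S252
G1 X102.162 Y113.558 F2514
G1 X98.552 Y122.533
G1 X104.520 Y130.147
G1 X114.098 Y128.786
G1 X117.708 Y119.811
G1 X111.740 Y112.197
M5
G00 X135.539 Y135.058
M3 S425
G1 X133.174 Y107.205 F2302
G1 X105.953 Y100.847
G1 X91.494 Y124.771
G1 X109.780 Y145.915
G1 X135.539 Y135.058
M5
G00 X78.484 Y125.589
M3 S252
G1 X75.718 Y104.287 F2514
G1 X60.366 Y77.917
G1 X40.306 Y54.244
G1 X23.416 Y41.033
G1 X17.576 Y46.049
M5
G00 X0.000 Y0.000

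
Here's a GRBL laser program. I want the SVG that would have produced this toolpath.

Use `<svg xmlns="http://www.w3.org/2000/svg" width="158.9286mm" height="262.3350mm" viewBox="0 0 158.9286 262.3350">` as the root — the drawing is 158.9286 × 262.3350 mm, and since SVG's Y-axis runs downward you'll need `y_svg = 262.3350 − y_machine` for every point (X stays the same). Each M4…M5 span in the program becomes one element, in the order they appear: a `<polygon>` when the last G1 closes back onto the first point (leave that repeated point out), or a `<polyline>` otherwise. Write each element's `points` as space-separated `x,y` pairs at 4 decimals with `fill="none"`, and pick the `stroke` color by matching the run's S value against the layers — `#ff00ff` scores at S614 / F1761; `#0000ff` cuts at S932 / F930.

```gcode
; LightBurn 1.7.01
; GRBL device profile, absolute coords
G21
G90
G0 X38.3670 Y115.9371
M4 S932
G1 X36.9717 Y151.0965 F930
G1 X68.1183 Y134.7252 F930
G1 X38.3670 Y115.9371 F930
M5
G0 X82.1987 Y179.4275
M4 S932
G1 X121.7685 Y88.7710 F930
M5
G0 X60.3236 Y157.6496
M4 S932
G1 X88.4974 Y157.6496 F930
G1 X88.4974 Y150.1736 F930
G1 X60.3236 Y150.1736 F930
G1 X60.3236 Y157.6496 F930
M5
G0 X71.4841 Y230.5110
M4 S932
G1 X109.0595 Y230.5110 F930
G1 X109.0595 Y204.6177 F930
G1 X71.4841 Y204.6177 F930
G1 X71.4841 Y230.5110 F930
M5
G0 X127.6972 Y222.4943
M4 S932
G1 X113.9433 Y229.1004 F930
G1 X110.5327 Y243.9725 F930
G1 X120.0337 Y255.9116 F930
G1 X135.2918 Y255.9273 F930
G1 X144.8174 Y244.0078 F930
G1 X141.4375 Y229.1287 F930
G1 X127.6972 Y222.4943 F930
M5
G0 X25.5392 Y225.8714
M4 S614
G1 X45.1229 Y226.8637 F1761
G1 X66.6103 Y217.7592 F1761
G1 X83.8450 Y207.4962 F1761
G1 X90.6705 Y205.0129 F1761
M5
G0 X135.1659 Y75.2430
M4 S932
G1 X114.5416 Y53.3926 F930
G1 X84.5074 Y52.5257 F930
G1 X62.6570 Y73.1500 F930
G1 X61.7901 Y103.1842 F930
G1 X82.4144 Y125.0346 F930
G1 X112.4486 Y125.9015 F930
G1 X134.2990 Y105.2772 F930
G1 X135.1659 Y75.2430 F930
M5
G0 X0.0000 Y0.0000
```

<svg xmlns="http://www.w3.org/2000/svg" width="158.9286mm" height="262.3350mm" viewBox="0 0 158.9286 262.3350">
  <polygon points="38.3670,146.3979 36.9717,111.2385 68.1183,127.6098" fill="none" stroke="#0000ff"/>
  <polyline points="82.1987,82.9075 121.7685,173.5640" fill="none" stroke="#0000ff"/>
  <polygon points="60.3236,104.6854 88.4974,104.6854 88.4974,112.1614 60.3236,112.1614" fill="none" stroke="#0000ff"/>
  <polygon points="71.4841,31.8240 109.0595,31.8240 109.0595,57.7173 71.4841,57.7173" fill="none" stroke="#0000ff"/>
  <polygon points="127.6972,39.8407 113.9433,33.2346 110.5327,18.3625 120.0337,6.4234 135.2918,6.4077 144.8174,18.3272 141.4375,33.2063" fill="none" stroke="#0000ff"/>
  <polyline points="25.5392,36.4636 45.1229,35.4713 66.6103,44.5758 83.8450,54.8388 90.6705,57.3221" fill="none" stroke="#ff00ff"/>
  <polygon points="135.1659,187.0920 114.5416,208.9424 84.5074,209.8093 62.6570,189.1850 61.7901,159.1508 82.4144,137.3004 112.4486,136.4335 134.2990,157.0578" fill="none" stroke="#0000ff"/>
</svg>

y_svg = 262.3350 − y_m.

[1] S932→`#0000ff` (cut); closed run; points: 38.3670,146.3979 36.9717,111.2385 68.1183,127.6098

[2] S932→`#0000ff` (cut); open run; points: 82.1987,82.9075 121.7685,173.5640

[3] S932→`#0000ff` (cut); closed run; points: 60.3236,104.6854 88.4974,104.6854 88.4974,112.1614 60.3236,112.1614

[4] S932→`#0000ff` (cut); closed run; points: 71.4841,31.8240 109.0595,31.8240 109.0595,57.7173 71.4841,57.7173

[5] S932→`#0000ff` (cut); closed run; points: 127.6972,39.8407 113.9433,33.2346 110.5327,18.3625 120.0337,6.4234 135.2918,6.4077 144.8174,18.3272 141.4375,33.2063

[6] S614→`#ff00ff` (score); open run; points: 25.5392,36.4636 45.1229,35.4713 66.6103,44.5758 83.8450,54.8388 90.6705,57.3221

[7] S932→`#0000ff` (cut); closed run; points: 135.1659,187.0920 114.5416,208.9424 84.5074,209.8093 62.6570,189.1850 61.7901,159.1508 82.4144,137.3004 112.4486,136.4335 134.2990,157.0578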